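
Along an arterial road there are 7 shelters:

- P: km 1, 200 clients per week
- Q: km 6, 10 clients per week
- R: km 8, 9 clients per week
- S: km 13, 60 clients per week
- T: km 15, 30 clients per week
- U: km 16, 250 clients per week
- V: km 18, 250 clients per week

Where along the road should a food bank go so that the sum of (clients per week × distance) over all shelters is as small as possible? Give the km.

For a sum of weighted absolute distances on a line, the optimum is the weighted median (not the mean). Total weight W = 809; half-weight = 404.5.
Sort by position and accumulate weight:
  km 1 (P, w=200) → cum 200
  km 6 (Q, w=10) → cum 210
  km 8 (R, w=9) → cum 219
  km 13 (S, w=60) → cum 279
  km 15 (T, w=30) → cum 309
  km 16 (U, w=250) → cum 559  ≥ 404.5 → median here
  km 18 (V, w=250) → cum 809
Optimal location: km 16.

x = 16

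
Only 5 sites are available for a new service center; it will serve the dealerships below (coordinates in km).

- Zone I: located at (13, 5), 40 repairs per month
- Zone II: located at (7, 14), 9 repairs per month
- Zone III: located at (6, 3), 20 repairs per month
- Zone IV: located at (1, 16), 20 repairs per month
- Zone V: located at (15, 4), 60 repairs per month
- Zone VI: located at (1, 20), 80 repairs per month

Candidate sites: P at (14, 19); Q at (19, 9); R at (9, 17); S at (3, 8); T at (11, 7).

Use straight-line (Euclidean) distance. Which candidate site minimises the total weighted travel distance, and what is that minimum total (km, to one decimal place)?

T, total 2194.9 km

Total weighted distance at each candidate:
  P (14, 19): total = 3208.5
  Q (19, 9): total = 3149.9
  R (9, 17): total = 2528.6
  S (3, 8): total = 2496.2
  T (11, 7): total = 2194.9
Minimum is at T with total 2194.9 km.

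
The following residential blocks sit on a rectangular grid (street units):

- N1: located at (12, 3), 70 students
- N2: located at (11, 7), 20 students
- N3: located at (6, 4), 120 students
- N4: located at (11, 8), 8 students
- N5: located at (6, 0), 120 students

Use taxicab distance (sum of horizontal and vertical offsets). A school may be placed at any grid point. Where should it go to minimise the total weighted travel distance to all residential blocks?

(6, 3)

Manhattan distance separates: Σwᵢ(|x−xᵢ|+|y−yᵢ|) = Σwᵢ|x−xᵢ| + Σwᵢ|y−yᵢ|, so x and y are optimised independently as 1-D weighted medians.
Total weight W = 338; half = 169.
x-coordinate, sorted with cumulative weight:
  x=6 (N3, w=120) cum 120
  x=6 (N5, w=120) cum 240  ← median
  x=11 (N2, w=20) cum 260
  x=11 (N4, w=8) cum 268
  x=12 (N1, w=70) cum 338
⇒ x* = 6
y-coordinate, sorted with cumulative weight:
  y=0 (N5, w=120) cum 120
  y=3 (N1, w=70) cum 190  ← median
  y=4 (N3, w=120) cum 310
  y=7 (N2, w=20) cum 330
  y=8 (N4, w=8) cum 338
⇒ y* = 3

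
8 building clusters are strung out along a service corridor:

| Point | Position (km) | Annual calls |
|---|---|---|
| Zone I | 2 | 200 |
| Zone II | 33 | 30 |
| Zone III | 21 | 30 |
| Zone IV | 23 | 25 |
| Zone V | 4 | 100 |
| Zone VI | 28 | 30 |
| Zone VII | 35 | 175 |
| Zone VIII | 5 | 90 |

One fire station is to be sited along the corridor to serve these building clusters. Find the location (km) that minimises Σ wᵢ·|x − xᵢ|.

For a sum of weighted absolute distances on a line, the optimum is the weighted median (not the mean). Total weight W = 680; half-weight = 340.
Sort by position and accumulate weight:
  km 2 (Zone I, w=200) → cum 200
  km 4 (Zone V, w=100) → cum 300
  km 5 (Zone VIII, w=90) → cum 390  ≥ 340 → median here
  km 21 (Zone III, w=30) → cum 420
  km 23 (Zone IV, w=25) → cum 445
  km 28 (Zone VI, w=30) → cum 475
  km 33 (Zone II, w=30) → cum 505
  km 35 (Zone VII, w=175) → cum 680
Optimal location: km 5.

x = 5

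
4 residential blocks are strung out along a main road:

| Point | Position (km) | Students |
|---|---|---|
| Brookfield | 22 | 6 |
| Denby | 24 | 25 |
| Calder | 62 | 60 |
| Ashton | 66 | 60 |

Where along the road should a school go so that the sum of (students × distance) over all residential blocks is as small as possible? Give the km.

x = 62

For a sum of weighted absolute distances on a line, the optimum is the weighted median (not the mean). Total weight W = 151; half-weight = 75.5.
Sort by position and accumulate weight:
  km 22 (Brookfield, w=6) → cum 6
  km 24 (Denby, w=25) → cum 31
  km 62 (Calder, w=60) → cum 91  ≥ 75.5 → median here
  km 66 (Ashton, w=60) → cum 151
Optimal location: km 62.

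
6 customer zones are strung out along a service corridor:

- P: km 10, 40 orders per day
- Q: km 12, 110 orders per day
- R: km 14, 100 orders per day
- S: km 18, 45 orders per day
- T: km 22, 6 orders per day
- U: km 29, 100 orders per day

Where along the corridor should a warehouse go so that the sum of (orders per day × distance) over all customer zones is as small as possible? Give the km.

For a sum of weighted absolute distances on a line, the optimum is the weighted median (not the mean). Total weight W = 401; half-weight = 200.5.
Sort by position and accumulate weight:
  km 10 (P, w=40) → cum 40
  km 12 (Q, w=110) → cum 150
  km 14 (R, w=100) → cum 250  ≥ 200.5 → median here
  km 18 (S, w=45) → cum 295
  km 22 (T, w=6) → cum 301
  km 29 (U, w=100) → cum 401
Optimal location: km 14.

x = 14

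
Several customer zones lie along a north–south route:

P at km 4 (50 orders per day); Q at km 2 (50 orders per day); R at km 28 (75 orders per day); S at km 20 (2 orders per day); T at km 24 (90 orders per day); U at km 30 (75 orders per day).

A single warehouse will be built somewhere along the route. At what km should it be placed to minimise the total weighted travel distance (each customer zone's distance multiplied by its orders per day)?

x = 24

For a sum of weighted absolute distances on a line, the optimum is the weighted median (not the mean). Total weight W = 342; half-weight = 171.
Sort by position and accumulate weight:
  km 2 (Q, w=50) → cum 50
  km 4 (P, w=50) → cum 100
  km 20 (S, w=2) → cum 102
  km 24 (T, w=90) → cum 192  ≥ 171 → median here
  km 28 (R, w=75) → cum 267
  km 30 (U, w=75) → cum 342
Optimal location: km 24.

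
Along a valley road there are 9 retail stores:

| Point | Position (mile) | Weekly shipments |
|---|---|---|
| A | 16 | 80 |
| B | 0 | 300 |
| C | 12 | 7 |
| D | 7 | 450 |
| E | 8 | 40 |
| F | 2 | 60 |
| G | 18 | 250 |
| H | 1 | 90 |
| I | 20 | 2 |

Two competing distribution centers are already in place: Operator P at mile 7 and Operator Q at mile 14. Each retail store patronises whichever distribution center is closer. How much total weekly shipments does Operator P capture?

940

The indifferent point is the midpoint (7+14)/2 = 10.5; retail stores left of it (closer to Operator P at 7) go to Operator P, those right go to Operator Q.
  B at 0 (w=300) → Operator P
  H at 1 (w=90) → Operator P
  F at 2 (w=60) → Operator P
  D at 7 (w=450) → Operator P
  E at 8 (w=40) → Operator P
  C at 12 (w=7) → Operator Q
  A at 16 (w=80) → Operator Q
  G at 18 (w=250) → Operator Q
  I at 20 (w=2) → Operator Q
Operator P captures 940; Operator Q captures 339.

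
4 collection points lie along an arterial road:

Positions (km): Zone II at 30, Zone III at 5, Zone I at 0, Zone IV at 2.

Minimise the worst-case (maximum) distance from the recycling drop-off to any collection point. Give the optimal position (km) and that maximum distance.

The 1-center on a line is the midpoint of the two extreme points: leftmost at 0, rightmost at 30.
Optimal location = (0 + 30)/2 = 15; maximum distance = (30 − 0)/2 = 15.

location 15, max distance 15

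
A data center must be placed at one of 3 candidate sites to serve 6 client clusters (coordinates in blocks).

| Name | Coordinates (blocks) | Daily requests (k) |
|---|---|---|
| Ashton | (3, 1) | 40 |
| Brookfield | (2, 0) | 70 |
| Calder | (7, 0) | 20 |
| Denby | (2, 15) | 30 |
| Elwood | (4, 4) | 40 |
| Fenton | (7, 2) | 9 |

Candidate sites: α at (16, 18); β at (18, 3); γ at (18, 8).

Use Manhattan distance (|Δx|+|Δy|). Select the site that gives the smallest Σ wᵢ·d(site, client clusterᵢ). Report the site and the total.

β, total 3838 blocks

Total weighted distance at each candidate:
  α (16, 18): total = 5755
  β (18, 3): total = 3838
  γ (18, 8): total = 4503
Minimum is at β with total 3838 blocks.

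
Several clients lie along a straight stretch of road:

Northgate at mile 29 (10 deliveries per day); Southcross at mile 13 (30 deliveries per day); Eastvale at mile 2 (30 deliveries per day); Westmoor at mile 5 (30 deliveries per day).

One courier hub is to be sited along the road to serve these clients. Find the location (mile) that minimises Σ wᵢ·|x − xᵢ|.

For a sum of weighted absolute distances on a line, the optimum is the weighted median (not the mean). Total weight W = 100; half-weight = 50.
Sort by position and accumulate weight:
  mile 2 (Eastvale, w=30) → cum 30
  mile 5 (Westmoor, w=30) → cum 60  ≥ 50 → median here
  mile 13 (Southcross, w=30) → cum 90
  mile 29 (Northgate, w=10) → cum 100
Optimal location: mile 5.

x = 5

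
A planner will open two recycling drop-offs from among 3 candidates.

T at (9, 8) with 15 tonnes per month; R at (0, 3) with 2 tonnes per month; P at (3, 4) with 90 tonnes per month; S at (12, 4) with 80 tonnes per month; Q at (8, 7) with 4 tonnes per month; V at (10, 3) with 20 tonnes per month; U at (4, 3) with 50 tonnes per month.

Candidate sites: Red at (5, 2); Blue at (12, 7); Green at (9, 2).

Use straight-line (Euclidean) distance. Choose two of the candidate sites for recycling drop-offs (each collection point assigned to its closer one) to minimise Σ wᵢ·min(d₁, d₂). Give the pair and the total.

{Red, Blue}, total 728.3

Evaluate every pair (each demand assigned to the nearer of the two):
  {Red, Blue}: total = 728.3
  {Red, Green}: total = 762.6
  {Blue, Green}: total = 1174.0
Best pair: {Red, Blue} with total 728.3.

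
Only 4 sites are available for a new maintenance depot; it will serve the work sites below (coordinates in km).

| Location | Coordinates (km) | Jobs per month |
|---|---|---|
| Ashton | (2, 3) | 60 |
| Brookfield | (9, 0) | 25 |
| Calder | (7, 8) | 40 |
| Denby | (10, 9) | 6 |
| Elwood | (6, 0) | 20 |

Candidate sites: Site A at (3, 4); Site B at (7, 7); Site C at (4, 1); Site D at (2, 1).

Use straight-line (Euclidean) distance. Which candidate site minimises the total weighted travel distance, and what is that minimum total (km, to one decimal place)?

Site A, total 643.0 km

Total weighted distance at each candidate:
  Site A (3, 4): total = 643.0
  Site B (7, 7): total = 769.2
  Site C (4, 1): total = 706.5
  Site D (2, 1): total = 791.2
Minimum is at Site A with total 643.0 km.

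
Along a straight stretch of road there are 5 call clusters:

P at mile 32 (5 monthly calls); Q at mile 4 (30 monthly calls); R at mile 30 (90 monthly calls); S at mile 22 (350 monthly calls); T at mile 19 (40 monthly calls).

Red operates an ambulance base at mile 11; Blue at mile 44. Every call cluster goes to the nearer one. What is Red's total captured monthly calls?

The indifferent point is the midpoint (11+44)/2 = 27.5; call clusters left of it (closer to Red at 11) go to Red, those right go to Blue.
  Q at 4 (w=30) → Red
  T at 19 (w=40) → Red
  S at 22 (w=350) → Red
  R at 30 (w=90) → Blue
  P at 32 (w=5) → Blue
Red captures 420; Blue captures 95.

420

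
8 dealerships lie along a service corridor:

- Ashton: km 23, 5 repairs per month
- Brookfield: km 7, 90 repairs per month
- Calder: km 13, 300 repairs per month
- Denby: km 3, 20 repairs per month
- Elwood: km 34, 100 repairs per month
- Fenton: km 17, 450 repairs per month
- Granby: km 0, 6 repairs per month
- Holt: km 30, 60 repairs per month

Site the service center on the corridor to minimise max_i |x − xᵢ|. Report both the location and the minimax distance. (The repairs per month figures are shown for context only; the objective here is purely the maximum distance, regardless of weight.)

The 1-center on a line is the midpoint of the two extreme points: leftmost at 0, rightmost at 34.
Optimal location = (0 + 34)/2 = 17; maximum distance = (34 − 0)/2 = 17.

location 17, max distance 17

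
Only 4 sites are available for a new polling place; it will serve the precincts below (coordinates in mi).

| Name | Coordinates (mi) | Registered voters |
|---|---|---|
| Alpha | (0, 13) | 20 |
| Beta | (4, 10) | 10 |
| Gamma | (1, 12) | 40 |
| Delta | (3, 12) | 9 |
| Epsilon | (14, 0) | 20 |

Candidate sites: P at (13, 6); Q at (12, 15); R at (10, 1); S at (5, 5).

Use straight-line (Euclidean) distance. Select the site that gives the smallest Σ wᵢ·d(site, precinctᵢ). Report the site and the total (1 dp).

S, total 833.6 mi

Total weighted distance at each candidate:
  P (13, 6): total = 1157.1
  Q (12, 15): total = 1181.8
  R (10, 1): total = 1188.9
  S (5, 5): total = 833.6
Minimum is at S with total 833.6 mi.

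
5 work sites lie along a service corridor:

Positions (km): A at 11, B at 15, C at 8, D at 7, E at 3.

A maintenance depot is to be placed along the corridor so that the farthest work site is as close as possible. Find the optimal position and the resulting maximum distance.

The 1-center on a line is the midpoint of the two extreme points: leftmost at 3, rightmost at 15.
Optimal location = (3 + 15)/2 = 9; maximum distance = (15 − 3)/2 = 6.

location 9, max distance 6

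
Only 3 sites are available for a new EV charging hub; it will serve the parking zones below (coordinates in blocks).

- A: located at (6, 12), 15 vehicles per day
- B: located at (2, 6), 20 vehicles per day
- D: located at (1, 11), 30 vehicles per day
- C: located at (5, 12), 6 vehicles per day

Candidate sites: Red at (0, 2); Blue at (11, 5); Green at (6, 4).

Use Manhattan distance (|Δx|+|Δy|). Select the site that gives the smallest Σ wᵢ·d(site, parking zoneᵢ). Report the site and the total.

Total weighted distance at each candidate:
  Red (0, 2): total = 750
  Blue (11, 5): total = 938
  Green (6, 4): total = 654
Minimum is at Green with total 654 blocks.

Green, total 654 blocks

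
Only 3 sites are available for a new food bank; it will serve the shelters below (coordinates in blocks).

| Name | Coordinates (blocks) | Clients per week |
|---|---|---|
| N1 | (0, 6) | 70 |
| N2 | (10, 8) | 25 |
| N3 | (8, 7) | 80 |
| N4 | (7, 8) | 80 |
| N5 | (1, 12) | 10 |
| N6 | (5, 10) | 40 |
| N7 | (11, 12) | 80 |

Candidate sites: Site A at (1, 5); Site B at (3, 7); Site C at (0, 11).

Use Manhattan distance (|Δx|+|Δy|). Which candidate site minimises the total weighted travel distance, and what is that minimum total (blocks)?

Site B, total 2590 blocks

Total weighted distance at each candidate:
  Site A (1, 5): total = 3670
  Site B (3, 7): total = 2590
  Site C (0, 11): total = 3655
Minimum is at Site B with total 2590 blocks.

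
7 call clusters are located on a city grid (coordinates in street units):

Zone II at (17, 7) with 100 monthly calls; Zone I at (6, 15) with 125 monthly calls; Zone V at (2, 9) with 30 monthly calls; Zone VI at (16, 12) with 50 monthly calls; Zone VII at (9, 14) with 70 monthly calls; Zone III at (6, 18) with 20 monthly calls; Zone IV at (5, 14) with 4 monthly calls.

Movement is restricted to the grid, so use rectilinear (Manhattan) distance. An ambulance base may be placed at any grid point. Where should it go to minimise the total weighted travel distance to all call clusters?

Manhattan distance separates: Σwᵢ(|x−xᵢ|+|y−yᵢ|) = Σwᵢ|x−xᵢ| + Σwᵢ|y−yᵢ|, so x and y are optimised independently as 1-D weighted medians.
Total weight W = 399; half = 199.5.
x-coordinate, sorted with cumulative weight:
  x=2 (Zone V, w=30) cum 30
  x=5 (Zone IV, w=4) cum 34
  x=6 (Zone I, w=125) cum 159
  x=6 (Zone III, w=20) cum 179
  x=9 (Zone VII, w=70) cum 249  ← median
  x=16 (Zone VI, w=50) cum 299
  x=17 (Zone II, w=100) cum 399
⇒ x* = 9
y-coordinate, sorted with cumulative weight:
  y=7 (Zone II, w=100) cum 100
  y=9 (Zone V, w=30) cum 130
  y=12 (Zone VI, w=50) cum 180
  y=14 (Zone VII, w=70) cum 250  ← median
  y=14 (Zone IV, w=4) cum 254
  y=15 (Zone I, w=125) cum 379
  y=18 (Zone III, w=20) cum 399
⇒ y* = 14

(9, 14)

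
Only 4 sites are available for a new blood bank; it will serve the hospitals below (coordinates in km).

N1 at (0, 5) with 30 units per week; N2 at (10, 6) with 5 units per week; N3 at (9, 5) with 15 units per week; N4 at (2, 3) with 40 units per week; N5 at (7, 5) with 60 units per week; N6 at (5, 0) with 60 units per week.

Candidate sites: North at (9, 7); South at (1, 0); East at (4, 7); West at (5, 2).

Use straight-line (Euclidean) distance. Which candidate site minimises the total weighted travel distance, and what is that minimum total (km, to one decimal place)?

West, total 744.8 km

Total weighted distance at each candidate:
  North (9, 7): total = 1289.6
  South (1, 0): total = 1183.7
  East (4, 7): total = 1064.8
  West (5, 2): total = 744.8
Minimum is at West with total 744.8 km.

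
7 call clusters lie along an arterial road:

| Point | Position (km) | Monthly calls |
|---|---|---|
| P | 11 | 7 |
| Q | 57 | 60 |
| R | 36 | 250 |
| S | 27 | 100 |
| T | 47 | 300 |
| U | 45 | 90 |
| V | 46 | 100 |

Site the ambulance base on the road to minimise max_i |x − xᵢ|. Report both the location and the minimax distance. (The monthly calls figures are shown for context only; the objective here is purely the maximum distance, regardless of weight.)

location 34, max distance 23

The 1-center on a line is the midpoint of the two extreme points: leftmost at 11, rightmost at 57.
Optimal location = (11 + 57)/2 = 34; maximum distance = (57 − 11)/2 = 23.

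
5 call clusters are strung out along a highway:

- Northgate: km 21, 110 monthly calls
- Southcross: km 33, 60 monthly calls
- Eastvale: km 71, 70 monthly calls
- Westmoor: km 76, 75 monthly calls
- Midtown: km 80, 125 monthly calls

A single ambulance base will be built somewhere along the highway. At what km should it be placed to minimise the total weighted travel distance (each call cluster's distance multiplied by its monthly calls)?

x = 71

For a sum of weighted absolute distances on a line, the optimum is the weighted median (not the mean). Total weight W = 440; half-weight = 220.
Sort by position and accumulate weight:
  km 21 (Northgate, w=110) → cum 110
  km 33 (Southcross, w=60) → cum 170
  km 71 (Eastvale, w=70) → cum 240  ≥ 220 → median here
  km 76 (Westmoor, w=75) → cum 315
  km 80 (Midtown, w=125) → cum 440
Optimal location: km 71.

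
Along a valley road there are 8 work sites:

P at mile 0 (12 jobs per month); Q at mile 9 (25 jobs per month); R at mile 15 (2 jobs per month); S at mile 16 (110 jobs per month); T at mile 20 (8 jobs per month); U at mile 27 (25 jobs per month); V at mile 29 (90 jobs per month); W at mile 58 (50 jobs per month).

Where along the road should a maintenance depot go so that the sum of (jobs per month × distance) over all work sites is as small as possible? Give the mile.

x = 27

For a sum of weighted absolute distances on a line, the optimum is the weighted median (not the mean). Total weight W = 322; half-weight = 161.
Sort by position and accumulate weight:
  mile 0 (P, w=12) → cum 12
  mile 9 (Q, w=25) → cum 37
  mile 15 (R, w=2) → cum 39
  mile 16 (S, w=110) → cum 149
  mile 20 (T, w=8) → cum 157
  mile 27 (U, w=25) → cum 182  ≥ 161 → median here
  mile 29 (V, w=90) → cum 272
  mile 58 (W, w=50) → cum 322
Optimal location: mile 27.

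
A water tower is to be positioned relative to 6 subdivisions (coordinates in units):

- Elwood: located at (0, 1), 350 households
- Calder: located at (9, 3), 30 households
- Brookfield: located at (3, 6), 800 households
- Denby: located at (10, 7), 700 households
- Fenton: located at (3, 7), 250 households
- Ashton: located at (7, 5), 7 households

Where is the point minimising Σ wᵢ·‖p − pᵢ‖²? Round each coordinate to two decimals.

The minimiser of Σwᵢ‖p−pᵢ‖² is the weighted centroid p* = (Σwᵢpᵢ)/(Σwᵢ).
Σwᵢ = 2137.
Σwᵢxᵢ = 350·0 + 30·9 + 800·3 + 700·10 + 250·3 + 7·7 = 10469.
Σwᵢyᵢ = 350·1 + 30·3 + 800·6 + 700·7 + 250·7 + 7·5 = 11925.
x* = 10469/2137 = 4.90, y* = 11925/2137 = 5.58.

(4.90, 5.58)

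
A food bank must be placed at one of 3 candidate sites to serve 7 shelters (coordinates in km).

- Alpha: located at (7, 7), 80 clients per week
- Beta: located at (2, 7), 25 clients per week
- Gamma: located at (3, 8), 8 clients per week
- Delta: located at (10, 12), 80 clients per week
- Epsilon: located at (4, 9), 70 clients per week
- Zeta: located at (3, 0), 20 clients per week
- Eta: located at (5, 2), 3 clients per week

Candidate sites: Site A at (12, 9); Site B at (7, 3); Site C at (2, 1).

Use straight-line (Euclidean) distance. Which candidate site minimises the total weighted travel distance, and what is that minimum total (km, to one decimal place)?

Total weighted distance at each candidate:
  Site A (12, 9): total = 1890.9
  Site B (7, 3): total = 1866.5
  Site C (2, 1): total = 2534.5
Minimum is at Site B with total 1866.5 km.

Site B, total 1866.5 km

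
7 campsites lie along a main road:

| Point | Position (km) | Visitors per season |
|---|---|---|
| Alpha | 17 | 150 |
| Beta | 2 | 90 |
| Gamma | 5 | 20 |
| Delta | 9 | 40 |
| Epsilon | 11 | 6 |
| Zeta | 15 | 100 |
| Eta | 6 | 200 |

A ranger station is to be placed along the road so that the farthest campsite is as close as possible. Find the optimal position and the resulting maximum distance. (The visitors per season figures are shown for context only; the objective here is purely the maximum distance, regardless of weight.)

location 9.5, max distance 7.5

The 1-center on a line is the midpoint of the two extreme points: leftmost at 2, rightmost at 17.
Optimal location = (2 + 17)/2 = 9.5; maximum distance = (17 − 2)/2 = 7.5.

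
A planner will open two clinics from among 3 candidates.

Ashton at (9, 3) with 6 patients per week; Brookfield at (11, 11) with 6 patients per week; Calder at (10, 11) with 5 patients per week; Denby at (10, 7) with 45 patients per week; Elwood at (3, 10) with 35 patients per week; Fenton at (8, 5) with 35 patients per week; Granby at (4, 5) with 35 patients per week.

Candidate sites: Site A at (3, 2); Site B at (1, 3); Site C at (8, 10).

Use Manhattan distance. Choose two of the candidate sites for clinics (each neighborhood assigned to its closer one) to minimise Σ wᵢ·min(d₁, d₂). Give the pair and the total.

{Site A, Site C}, total 796

Evaluate every pair (each demand assigned to the nearer of the two):
  {Site A, Site C}: total = 796
  {Site B, Site C}: total = 837
  {Site A, Site B}: total = 1464
Best pair: {Site A, Site C} with total 796.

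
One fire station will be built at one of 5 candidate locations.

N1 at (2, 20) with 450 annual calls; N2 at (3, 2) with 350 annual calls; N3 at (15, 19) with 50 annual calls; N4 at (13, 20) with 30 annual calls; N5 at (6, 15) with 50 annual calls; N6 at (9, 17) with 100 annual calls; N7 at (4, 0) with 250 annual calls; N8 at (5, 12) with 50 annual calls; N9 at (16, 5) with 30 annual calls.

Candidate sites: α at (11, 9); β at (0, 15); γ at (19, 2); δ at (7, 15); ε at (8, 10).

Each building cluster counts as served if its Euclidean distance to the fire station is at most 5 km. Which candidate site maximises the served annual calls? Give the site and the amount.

Coverage radius r = 5 km; a point is covered iff (Δx)²+(Δy)² ≤ 5² = 25.
  α (11, 9): covers {none} → 0
  β (0, 15): covers {none} → 0
  γ (19, 2): covers {N9} → 30
  δ (7, 15): covers {N5, N6, N8} → 200
  ε (8, 10): covers {N8} → 50
Maximum coverage at δ: 200 annual calls.

δ, covering 200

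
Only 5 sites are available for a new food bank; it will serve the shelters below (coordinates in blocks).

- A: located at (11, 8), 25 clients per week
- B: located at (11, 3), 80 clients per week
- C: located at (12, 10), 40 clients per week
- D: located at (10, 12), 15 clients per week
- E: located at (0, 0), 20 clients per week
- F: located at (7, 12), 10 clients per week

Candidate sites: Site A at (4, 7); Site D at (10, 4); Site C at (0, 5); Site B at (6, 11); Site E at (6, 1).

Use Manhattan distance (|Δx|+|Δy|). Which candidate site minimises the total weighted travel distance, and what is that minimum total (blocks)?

Total weighted distance at each candidate:
  Site A (4, 7): total = 1985
  Site D (10, 4): total = 1115
  Site C (0, 5): total = 2565
  Site B (6, 11): total = 1955
  Site E (6, 1): total = 1945
Minimum is at Site D with total 1115 blocks.

Site D, total 1115 blocks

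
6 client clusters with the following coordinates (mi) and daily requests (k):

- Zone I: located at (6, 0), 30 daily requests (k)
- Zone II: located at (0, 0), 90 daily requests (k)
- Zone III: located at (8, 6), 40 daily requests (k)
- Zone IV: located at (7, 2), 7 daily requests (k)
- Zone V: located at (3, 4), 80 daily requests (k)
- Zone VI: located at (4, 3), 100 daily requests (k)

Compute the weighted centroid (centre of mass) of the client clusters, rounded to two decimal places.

(3.43, 2.52)

The minimiser of Σwᵢ‖p−pᵢ‖² is the weighted centroid p* = (Σwᵢpᵢ)/(Σwᵢ).
Σwᵢ = 347.
Σwᵢxᵢ = 30·6 + 90·0 + 40·8 + 7·7 + 80·3 + 100·4 = 1189.
Σwᵢyᵢ = 30·0 + 90·0 + 40·6 + 7·2 + 80·4 + 100·3 = 874.
x* = 1189/347 = 3.43, y* = 874/347 = 2.52.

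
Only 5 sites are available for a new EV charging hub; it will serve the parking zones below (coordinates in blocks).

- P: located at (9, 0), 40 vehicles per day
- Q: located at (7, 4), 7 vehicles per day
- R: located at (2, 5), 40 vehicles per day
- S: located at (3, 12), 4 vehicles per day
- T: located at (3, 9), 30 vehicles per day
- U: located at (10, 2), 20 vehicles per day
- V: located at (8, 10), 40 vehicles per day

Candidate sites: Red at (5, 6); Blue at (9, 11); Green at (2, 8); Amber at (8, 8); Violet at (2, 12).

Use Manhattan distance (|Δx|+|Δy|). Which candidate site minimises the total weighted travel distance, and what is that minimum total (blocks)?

Total weighted distance at each candidate:
  Red (5, 6): total = 1230
  Blue (9, 11): total = 1571
  Green (2, 8): total = 1463
  Amber (8, 8): total = 1211
  Violet (2, 12): total = 1935
Minimum is at Amber with total 1211 blocks.

Amber, total 1211 blocks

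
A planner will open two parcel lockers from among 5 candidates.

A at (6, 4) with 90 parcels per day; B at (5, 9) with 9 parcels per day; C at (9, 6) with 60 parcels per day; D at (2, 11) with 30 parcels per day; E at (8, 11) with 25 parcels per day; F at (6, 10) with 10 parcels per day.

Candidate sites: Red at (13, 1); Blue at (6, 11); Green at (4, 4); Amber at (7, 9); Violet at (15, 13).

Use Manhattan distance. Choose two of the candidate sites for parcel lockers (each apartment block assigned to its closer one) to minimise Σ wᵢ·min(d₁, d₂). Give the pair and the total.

Evaluate every pair (each demand assigned to the nearer of the two):
  {Green, Amber}: total = 803
  {Blue, Green}: total = 807
  {Blue, Amber}: total = 1038
  {Red, Amber}: total = 1163
  {Amber, Violet}: total = 1163
  {Green, Violet}: total = 1229
  {Red, Green}: total = 1279
  {Red, Blue}: total = 1317
  {Blue, Violet}: total = 1317
  {Red, Violet}: total = 2361
Best pair: {Green, Amber} with total 803.

{Green, Amber}, total 803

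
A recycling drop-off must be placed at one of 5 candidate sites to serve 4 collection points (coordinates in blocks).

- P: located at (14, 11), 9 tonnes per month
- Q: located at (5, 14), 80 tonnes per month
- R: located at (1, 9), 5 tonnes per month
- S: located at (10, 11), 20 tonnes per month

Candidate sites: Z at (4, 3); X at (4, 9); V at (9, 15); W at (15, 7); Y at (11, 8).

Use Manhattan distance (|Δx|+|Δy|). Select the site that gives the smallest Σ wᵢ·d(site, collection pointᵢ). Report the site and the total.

V, total 651 blocks

Total weighted distance at each candidate:
  Z (4, 3): total = 1447
  X (4, 9): total = 763
  V (9, 15): total = 651
  W (15, 7): total = 1665
  Y (11, 8): total = 1149
Minimum is at V with total 651 blocks.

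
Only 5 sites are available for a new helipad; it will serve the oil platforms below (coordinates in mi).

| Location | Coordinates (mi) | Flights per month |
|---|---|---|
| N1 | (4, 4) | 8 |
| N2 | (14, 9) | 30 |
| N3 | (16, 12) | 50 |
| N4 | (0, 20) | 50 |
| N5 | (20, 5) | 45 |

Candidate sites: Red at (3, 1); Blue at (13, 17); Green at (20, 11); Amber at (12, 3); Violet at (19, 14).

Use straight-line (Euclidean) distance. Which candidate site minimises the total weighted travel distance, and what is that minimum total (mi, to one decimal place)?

Total weighted distance at each candidate:
  Red (3, 1): total = 3032.5
  Blue (13, 17): total = 1952.1
  Green (20, 11): total = 1902.2
  Amber (12, 3): total = 2158.2
  Violet (19, 14): total = 1940.4
Minimum is at Green with total 1902.2 mi.

Green, total 1902.2 mi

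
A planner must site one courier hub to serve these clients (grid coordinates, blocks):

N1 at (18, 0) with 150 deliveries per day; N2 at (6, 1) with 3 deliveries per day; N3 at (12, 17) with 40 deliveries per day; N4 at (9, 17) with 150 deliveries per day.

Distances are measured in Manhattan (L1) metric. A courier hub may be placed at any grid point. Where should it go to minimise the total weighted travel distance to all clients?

Manhattan distance separates: Σwᵢ(|x−xᵢ|+|y−yᵢ|) = Σwᵢ|x−xᵢ| + Σwᵢ|y−yᵢ|, so x and y are optimised independently as 1-D weighted medians.
Total weight W = 343; half = 171.5.
x-coordinate, sorted with cumulative weight:
  x=6 (N2, w=3) cum 3
  x=9 (N4, w=150) cum 153
  x=12 (N3, w=40) cum 193  ← median
  x=18 (N1, w=150) cum 343
⇒ x* = 12
y-coordinate, sorted with cumulative weight:
  y=0 (N1, w=150) cum 150
  y=1 (N2, w=3) cum 153
  y=17 (N3, w=40) cum 193  ← median
  y=17 (N4, w=150) cum 343
⇒ y* = 17

(12, 17)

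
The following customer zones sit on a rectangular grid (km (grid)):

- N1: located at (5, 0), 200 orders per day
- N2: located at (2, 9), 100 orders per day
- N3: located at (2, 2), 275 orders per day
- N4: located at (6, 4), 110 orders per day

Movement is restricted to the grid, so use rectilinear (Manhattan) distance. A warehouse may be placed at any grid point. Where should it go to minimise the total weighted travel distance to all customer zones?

(2, 2)

Manhattan distance separates: Σwᵢ(|x−xᵢ|+|y−yᵢ|) = Σwᵢ|x−xᵢ| + Σwᵢ|y−yᵢ|, so x and y are optimised independently as 1-D weighted medians.
Total weight W = 685; half = 342.5.
x-coordinate, sorted with cumulative weight:
  x=2 (N2, w=100) cum 100
  x=2 (N3, w=275) cum 375  ← median
  x=5 (N1, w=200) cum 575
  x=6 (N4, w=110) cum 685
⇒ x* = 2
y-coordinate, sorted with cumulative weight:
  y=0 (N1, w=200) cum 200
  y=2 (N3, w=275) cum 475  ← median
  y=4 (N4, w=110) cum 585
  y=9 (N2, w=100) cum 685
⇒ y* = 2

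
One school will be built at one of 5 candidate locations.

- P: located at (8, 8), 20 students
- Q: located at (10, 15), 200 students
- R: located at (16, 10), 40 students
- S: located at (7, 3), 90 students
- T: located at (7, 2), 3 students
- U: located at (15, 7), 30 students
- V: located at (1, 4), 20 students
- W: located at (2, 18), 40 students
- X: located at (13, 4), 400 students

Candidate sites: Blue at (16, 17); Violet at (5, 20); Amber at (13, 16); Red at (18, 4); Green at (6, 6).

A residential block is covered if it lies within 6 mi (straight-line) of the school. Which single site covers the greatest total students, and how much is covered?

Red, covering 430

Coverage radius r = 6 mi; a point is covered iff (Δx)²+(Δy)² ≤ 6² = 36.
  Blue (16, 17): covers {none} → 0
  Violet (5, 20): covers {W} → 40
  Amber (13, 16): covers {Q} → 200
  Red (18, 4): covers {U, X} → 430
  Green (6, 6): covers {P, S, T, V} → 133
Maximum coverage at Red: 430 students.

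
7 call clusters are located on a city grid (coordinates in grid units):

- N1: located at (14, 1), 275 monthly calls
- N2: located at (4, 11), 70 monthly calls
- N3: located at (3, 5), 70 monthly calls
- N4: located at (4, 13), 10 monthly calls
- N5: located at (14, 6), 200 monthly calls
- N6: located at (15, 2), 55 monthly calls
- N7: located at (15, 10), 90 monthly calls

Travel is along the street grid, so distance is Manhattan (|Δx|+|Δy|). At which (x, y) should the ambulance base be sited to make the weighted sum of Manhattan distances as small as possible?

Manhattan distance separates: Σwᵢ(|x−xᵢ|+|y−yᵢ|) = Σwᵢ|x−xᵢ| + Σwᵢ|y−yᵢ|, so x and y are optimised independently as 1-D weighted medians.
Total weight W = 770; half = 385.
x-coordinate, sorted with cumulative weight:
  x=3 (N3, w=70) cum 70
  x=4 (N2, w=70) cum 140
  x=4 (N4, w=10) cum 150
  x=14 (N1, w=275) cum 425  ← median
  x=14 (N5, w=200) cum 625
  x=15 (N6, w=55) cum 680
  x=15 (N7, w=90) cum 770
⇒ x* = 14
y-coordinate, sorted with cumulative weight:
  y=1 (N1, w=275) cum 275
  y=2 (N6, w=55) cum 330
  y=5 (N3, w=70) cum 400  ← median
  y=6 (N5, w=200) cum 600
  y=10 (N7, w=90) cum 690
  y=11 (N2, w=70) cum 760
  y=13 (N4, w=10) cum 770
⇒ y* = 5

(14, 5)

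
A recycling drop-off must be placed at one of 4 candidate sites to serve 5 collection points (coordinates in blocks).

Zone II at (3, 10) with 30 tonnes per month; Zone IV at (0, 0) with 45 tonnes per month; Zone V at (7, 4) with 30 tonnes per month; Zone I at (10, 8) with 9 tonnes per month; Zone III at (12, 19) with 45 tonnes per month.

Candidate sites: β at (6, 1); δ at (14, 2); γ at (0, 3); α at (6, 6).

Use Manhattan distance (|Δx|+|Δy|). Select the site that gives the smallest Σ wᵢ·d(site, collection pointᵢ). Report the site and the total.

Total weighted distance at each candidate:
  β (6, 1): total = 1974
  δ (14, 2): total = 2505
  γ (0, 3): total = 2070
  α (6, 6): total = 1749
Minimum is at α with total 1749 blocks.

α, total 1749 blocks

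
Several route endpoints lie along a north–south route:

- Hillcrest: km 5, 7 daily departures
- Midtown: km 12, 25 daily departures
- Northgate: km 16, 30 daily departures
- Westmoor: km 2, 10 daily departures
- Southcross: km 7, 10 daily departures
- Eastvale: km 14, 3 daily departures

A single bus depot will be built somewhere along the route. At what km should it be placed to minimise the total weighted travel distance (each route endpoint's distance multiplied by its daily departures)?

x = 12

For a sum of weighted absolute distances on a line, the optimum is the weighted median (not the mean). Total weight W = 85; half-weight = 42.5.
Sort by position and accumulate weight:
  km 2 (Westmoor, w=10) → cum 10
  km 5 (Hillcrest, w=7) → cum 17
  km 7 (Southcross, w=10) → cum 27
  km 12 (Midtown, w=25) → cum 52  ≥ 42.5 → median here
  km 14 (Eastvale, w=3) → cum 55
  km 16 (Northgate, w=30) → cum 85
Optimal location: km 12.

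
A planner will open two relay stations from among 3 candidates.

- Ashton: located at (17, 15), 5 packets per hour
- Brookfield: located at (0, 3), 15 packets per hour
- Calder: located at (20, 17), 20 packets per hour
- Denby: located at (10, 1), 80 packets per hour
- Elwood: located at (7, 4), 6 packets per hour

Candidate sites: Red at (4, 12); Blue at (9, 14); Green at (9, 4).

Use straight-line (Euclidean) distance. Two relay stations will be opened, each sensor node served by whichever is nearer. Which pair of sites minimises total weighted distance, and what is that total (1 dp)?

Evaluate every pair (each demand assigned to the nearer of the two):
  {Blue, Green}: total = 669.2
  {Red, Green}: total = 802.8
  {Red, Blue}: total = 1469.7
Best pair: {Blue, Green} with total 669.2.

{Blue, Green}, total 669.2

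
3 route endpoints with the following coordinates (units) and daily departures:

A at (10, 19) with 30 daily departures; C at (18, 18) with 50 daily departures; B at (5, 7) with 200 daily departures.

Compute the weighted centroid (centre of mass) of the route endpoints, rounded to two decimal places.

(7.86, 10.25)

The minimiser of Σwᵢ‖p−pᵢ‖² is the weighted centroid p* = (Σwᵢpᵢ)/(Σwᵢ).
Σwᵢ = 280.
Σwᵢxᵢ = 30·10 + 50·18 + 200·5 = 2200.
Σwᵢyᵢ = 30·19 + 50·18 + 200·7 = 2870.
x* = 2200/280 = 7.86, y* = 2870/280 = 10.25.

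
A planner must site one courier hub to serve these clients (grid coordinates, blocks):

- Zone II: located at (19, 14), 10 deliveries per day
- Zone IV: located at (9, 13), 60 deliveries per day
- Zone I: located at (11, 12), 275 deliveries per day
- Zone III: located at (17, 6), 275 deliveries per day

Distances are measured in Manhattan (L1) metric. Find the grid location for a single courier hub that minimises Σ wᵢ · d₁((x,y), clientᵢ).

Manhattan distance separates: Σwᵢ(|x−xᵢ|+|y−yᵢ|) = Σwᵢ|x−xᵢ| + Σwᵢ|y−yᵢ|, so x and y are optimised independently as 1-D weighted medians.
Total weight W = 620; half = 310.
x-coordinate, sorted with cumulative weight:
  x=9 (Zone IV, w=60) cum 60
  x=11 (Zone I, w=275) cum 335  ← median
  x=17 (Zone III, w=275) cum 610
  x=19 (Zone II, w=10) cum 620
⇒ x* = 11
y-coordinate, sorted with cumulative weight:
  y=6 (Zone III, w=275) cum 275
  y=12 (Zone I, w=275) cum 550  ← median
  y=13 (Zone IV, w=60) cum 610
  y=14 (Zone II, w=10) cum 620
⇒ y* = 12

(11, 12)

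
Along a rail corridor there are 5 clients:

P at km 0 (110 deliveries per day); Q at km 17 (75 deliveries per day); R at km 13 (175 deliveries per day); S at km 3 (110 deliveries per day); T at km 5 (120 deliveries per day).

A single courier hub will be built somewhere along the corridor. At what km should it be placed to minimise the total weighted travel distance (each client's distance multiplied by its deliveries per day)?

x = 5

For a sum of weighted absolute distances on a line, the optimum is the weighted median (not the mean). Total weight W = 590; half-weight = 295.
Sort by position and accumulate weight:
  km 0 (P, w=110) → cum 110
  km 3 (S, w=110) → cum 220
  km 5 (T, w=120) → cum 340  ≥ 295 → median here
  km 13 (R, w=175) → cum 515
  km 17 (Q, w=75) → cum 590
Optimal location: km 5.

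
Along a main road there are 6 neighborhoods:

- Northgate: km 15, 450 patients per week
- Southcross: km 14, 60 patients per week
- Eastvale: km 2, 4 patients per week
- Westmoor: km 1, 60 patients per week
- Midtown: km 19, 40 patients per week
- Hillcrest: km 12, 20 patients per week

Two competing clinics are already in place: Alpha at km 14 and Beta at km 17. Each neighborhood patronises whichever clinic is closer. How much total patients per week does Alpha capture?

594

The indifferent point is the midpoint (14+17)/2 = 15.5; neighborhoods left of it (closer to Alpha at 14) go to Alpha, those right go to Beta.
  Westmoor at 1 (w=60) → Alpha
  Eastvale at 2 (w=4) → Alpha
  Hillcrest at 12 (w=20) → Alpha
  Southcross at 14 (w=60) → Alpha
  Northgate at 15 (w=450) → Alpha
  Midtown at 19 (w=40) → Beta
Alpha captures 594; Beta captures 40.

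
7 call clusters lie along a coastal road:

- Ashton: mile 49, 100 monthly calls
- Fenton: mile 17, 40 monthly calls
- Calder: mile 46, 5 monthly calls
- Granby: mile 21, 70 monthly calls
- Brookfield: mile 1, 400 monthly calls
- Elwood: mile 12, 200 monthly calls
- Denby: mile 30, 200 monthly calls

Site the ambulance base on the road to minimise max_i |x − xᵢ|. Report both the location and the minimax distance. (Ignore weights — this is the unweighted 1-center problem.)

location 25, max distance 24

The 1-center on a line is the midpoint of the two extreme points: leftmost at 1, rightmost at 49.
Optimal location = (1 + 49)/2 = 25; maximum distance = (49 − 1)/2 = 24.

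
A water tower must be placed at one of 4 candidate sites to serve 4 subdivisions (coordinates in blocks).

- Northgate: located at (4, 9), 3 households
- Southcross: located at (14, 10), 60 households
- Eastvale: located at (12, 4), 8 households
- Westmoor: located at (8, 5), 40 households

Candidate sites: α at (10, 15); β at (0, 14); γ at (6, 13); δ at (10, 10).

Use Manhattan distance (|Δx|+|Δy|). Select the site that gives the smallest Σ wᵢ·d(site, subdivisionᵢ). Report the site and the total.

δ, total 605 blocks

Total weighted distance at each candidate:
  α (10, 15): total = 1160
  β (0, 14): total = 1963
  γ (6, 13): total = 1198
  δ (10, 10): total = 605
Minimum is at δ with total 605 blocks.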